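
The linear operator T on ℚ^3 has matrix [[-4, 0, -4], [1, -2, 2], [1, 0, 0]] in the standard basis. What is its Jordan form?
The characteristic polynomial is det(xI - A) = (x + 2)^3, so the eigenvalues are -2 (algebraic multiplicity 3).

For λ = -2: rank(A + 2I) = 1, rank((A + 2I)^2) = 0. The eigenspace has dimension 3 - 1 = 2, so there are 2 Jordan blocks; the rank sequence gives block sizes [2, 1].

Assembling the blocks gives the Jordan form J above.

J = [[-2, 1, 0], [0, -2, 0], [0, 0, -2]]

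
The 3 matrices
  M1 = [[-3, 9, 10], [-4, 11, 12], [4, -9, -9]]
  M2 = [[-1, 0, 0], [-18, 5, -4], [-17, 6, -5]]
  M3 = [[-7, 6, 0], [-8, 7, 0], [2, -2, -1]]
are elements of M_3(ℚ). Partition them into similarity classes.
2 classes: {M1, M2}, {M3}

Characteristic polynomials: χ_{M1} = (x - 1)(x + 1)^2, χ_{M2} = (x - 1)(x + 1)^2, χ_{M3} = (x - 1)(x + 1)^2.

{M1, M2}: invariant factors (x - 1)(x + 1)^2.

{M3}: invariant factors x + 1, (x - 1)(x + 1).

Matrices are similar if and only if their invariant-factor lists agree; the partition into similarity classes is {M1, M2}, {M3}.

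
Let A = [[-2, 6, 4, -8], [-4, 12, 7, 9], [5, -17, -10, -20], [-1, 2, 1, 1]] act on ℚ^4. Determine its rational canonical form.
The invariant factors of A (the non-unit diagonal entries of the Smith normal form of xI - A over ℚ[x]) are x(x - 4)(x^2 + 3x + 5), each dividing the next. The characteristic polynomial is their product, x(x - 4)(x^2 + 3x + 5).

The rational canonical form is the block-diagonal matrix of companion matrices C(f_i):
R = [[0, 0, 0, 0], [1, 0, 0, 20], [0, 1, 0, 7], [0, 0, 1, 1]].

Note the characteristic polynomial does not split into linear factors over ℚ, so A has no Jordan form over ℚ; the rational canonical form exists over any field.

R = [[0, 0, 0, 0], [1, 0, 0, 20], [0, 1, 0, 7], [0, 0, 1, 1]]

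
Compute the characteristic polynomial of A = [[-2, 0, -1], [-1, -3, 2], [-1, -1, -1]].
xI - A = [[x + 2, 0, 1], [1, x + 3, -2], [1, 1, x + 1]].

Expanding det(xI - A) along the first row:
det(xI - A) = + (x + 2)·det([[x + 3, -2], [1, x + 1]]) - (0)·det([[1, -2], [1, x + 1]]) + (1)·det([[1, x + 3], [1, 1]]).

Evaluating gives χ_A(x) = x^3 + 6x^2 + 12x + 8 = (x + 2)^3.

χ_A(x) = (x + 2)^3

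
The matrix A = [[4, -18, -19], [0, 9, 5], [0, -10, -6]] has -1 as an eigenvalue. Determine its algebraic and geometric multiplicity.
algebraic multiplicity 1, geometric multiplicity 1

The characteristic polynomial is (x - 4)^2(x + 1), so the factor x + 1 appears with exponent 1: the algebraic multiplicity is 1.

rank(A + I) = 2, so the eigenspace has dimension 3 - 2 = 1: the geometric multiplicity is 1.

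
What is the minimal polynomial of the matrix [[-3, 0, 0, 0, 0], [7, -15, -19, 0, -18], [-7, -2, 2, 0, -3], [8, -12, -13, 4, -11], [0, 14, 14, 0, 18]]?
m_A(x) = (x - 4)^3(x + 3)

The characteristic polynomial factors as (x - 4)^3(x + 3)^2. The minimal polynomial is ∏(x - λ)^{k_λ} where k_λ is the size of the largest Jordan block at λ.

For λ = -3: rank(A + 3I) = 3, and the largest Jordan block has size 1 (the smallest k with rank((A + 3I)^k) = rank((A + 3I)^(k+1))).
For λ = 4: rank(A - 4I) = 4, and the largest Jordan block has size 3 (the smallest k with rank((A - 4I)^k) = rank((A - 4I)^(k+1))).

So m_A(x) = (x - 4)^3(x + 3).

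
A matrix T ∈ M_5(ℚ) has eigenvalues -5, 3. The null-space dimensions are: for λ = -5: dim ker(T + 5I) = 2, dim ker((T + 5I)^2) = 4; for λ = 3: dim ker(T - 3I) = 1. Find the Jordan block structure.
Jordan blocks: (-5, 2), (-5, 2), (3, 1)

λ = -5: successive nullity increments [2, 2] count blocks of size ≥ k; block sizes are [2, 2].
λ = 3: successive nullity increments [1] count blocks of size ≥ k; block sizes are [1].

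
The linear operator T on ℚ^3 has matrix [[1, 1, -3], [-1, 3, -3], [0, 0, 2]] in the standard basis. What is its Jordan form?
The characteristic polynomial is det(xI - A) = (x - 2)^3, so the eigenvalues are 2 (algebraic multiplicity 3).

For λ = 2: rank(A - 2I) = 1, rank((A - 2I)^2) = 0. The eigenspace has dimension 3 - 1 = 2, so there are 2 Jordan blocks; the rank sequence gives block sizes [2, 1].

Assembling the blocks gives the Jordan form J above.

J = [[2, 1, 0], [0, 2, 0], [0, 0, 2]]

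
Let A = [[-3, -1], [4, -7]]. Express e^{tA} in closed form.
A has Jordan form J = [[-5, 1], [0, -5]] with A = PJP^{-1}, so e^{tA} = P e^{tJ} P^{-1}.

For a Jordan block J_k(λ), e^{tJ_k(λ)} = e^{λt} · (I + tN + t^2 N^2/2! + ... + t^{k-1} N^{k-1}/(k-1)!) where N is the nilpotent superdiagonal part.

Assembling the blocks and conjugating back gives the entries of e^{tA} as shown above.

e^{tA} = [[(2*t + 1)*e^{-5*t}, -t*e^{-5*t}], [4*t*e^{-5*t}, (1 - 2*t)*e^{-5*t}]]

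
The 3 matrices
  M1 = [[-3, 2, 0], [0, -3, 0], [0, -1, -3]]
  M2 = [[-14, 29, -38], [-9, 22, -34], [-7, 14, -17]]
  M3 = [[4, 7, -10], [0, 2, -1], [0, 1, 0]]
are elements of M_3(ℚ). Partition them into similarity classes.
3 classes: {M1}, {M2}, {M3}

Characteristic polynomials: χ_{M1} = (x + 3)^3, χ_{M2} = (x + 3)^3, χ_{M3} = (x - 4)(x - 1)^2.

{M1}: invariant factors x + 3, (x + 3)^2.

{M2}: invariant factors (x + 3)^3.

{M3}: invariant factors (x - 4)(x - 1)^2.

Matrices are similar if and only if their invariant-factor lists agree; the partition into similarity classes is {M1}, {M2}, {M3}.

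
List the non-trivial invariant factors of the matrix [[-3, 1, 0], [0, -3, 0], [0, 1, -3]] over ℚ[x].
The Jordan structure of A has elementary divisors (x + 3)^2, (x + 3). Arranging the block sizes at each eigenvalue in decreasing order and taking row products gives the invariant factors.

Invariant factors (smallest first, each dividing the next): x + 3, (x + 3)^2.

Check: the last factor (x + 3)^2 is the minimal polynomial, and the product (x + 3)^3 is the characteristic polynomial.

x + 3, (x + 3)^2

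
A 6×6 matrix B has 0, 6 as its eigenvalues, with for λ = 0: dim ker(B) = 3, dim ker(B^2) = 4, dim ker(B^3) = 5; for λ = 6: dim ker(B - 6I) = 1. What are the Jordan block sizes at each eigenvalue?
Jordan blocks: (0, 3), (0, 1), (0, 1), (6, 1)

λ = 0: successive nullity increments [3, 1, 1] count blocks of size ≥ k; block sizes are [3, 1, 1].
λ = 6: successive nullity increments [1] count blocks of size ≥ k; block sizes are [1].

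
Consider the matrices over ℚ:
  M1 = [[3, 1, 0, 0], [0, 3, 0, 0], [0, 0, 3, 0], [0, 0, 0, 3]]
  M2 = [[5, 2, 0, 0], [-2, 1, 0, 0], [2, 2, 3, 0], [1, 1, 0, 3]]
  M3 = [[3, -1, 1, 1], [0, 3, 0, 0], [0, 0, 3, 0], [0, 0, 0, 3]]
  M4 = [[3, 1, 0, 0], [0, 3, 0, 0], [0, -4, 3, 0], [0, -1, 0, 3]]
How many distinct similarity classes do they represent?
Characteristic polynomials: χ_{M1} = (x - 3)^4, χ_{M2} = (x - 3)^4, χ_{M3} = (x - 3)^4, χ_{M4} = (x - 3)^4.

{M1, M2, M3, M4}: invariant factors x - 3, x - 3, (x - 3)^2.

Matrices are similar if and only if their invariant-factor lists agree; the partition into similarity classes is {M1, M2, M3, M4}.

1 class: {M1, M2, M3, M4}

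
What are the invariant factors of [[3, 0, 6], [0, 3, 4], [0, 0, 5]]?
x - 3, (x - 5)(x - 3)

The Jordan structure of A has elementary divisors (x - 3), (x - 3), (x - 5). Arranging the block sizes at each eigenvalue in decreasing order and taking row products gives the invariant factors.

Invariant factors (smallest first, each dividing the next): x - 3, (x - 5)(x - 3).

Check: the last factor (x - 5)(x - 3) is the minimal polynomial, and the product (x - 5)(x - 3)^2 is the characteristic polynomial.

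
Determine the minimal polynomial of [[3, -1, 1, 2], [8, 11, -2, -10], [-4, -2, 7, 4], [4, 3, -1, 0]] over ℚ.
m_A(x) = (x - 6)(x - 5)^2

The characteristic polynomial factors as (x - 6)(x - 5)^3. The minimal polynomial is ∏(x - λ)^{k_λ} where k_λ is the size of the largest Jordan block at λ.

For λ = 5: rank(A - 5I) = 2, and the largest Jordan block has size 2 (the smallest k with rank((A - 5I)^k) = rank((A - 5I)^(k+1))).
For λ = 6: rank(A - 6I) = 3, and the largest Jordan block has size 1 (the smallest k with rank((A - 6I)^k) = rank((A - 6I)^(k+1))).

So m_A(x) = (x - 6)(x - 5)^2.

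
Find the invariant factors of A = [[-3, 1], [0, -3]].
(x + 3)^2

The Jordan structure of A has elementary divisors (x + 3)^2. Arranging the block sizes at each eigenvalue in decreasing order and taking row products gives the invariant factors.

Invariant factors (smallest first, each dividing the next): (x + 3)^2.

Check: the last factor (x + 3)^2 is the minimal polynomial, and the product (x + 3)^2 is the characteristic polynomial.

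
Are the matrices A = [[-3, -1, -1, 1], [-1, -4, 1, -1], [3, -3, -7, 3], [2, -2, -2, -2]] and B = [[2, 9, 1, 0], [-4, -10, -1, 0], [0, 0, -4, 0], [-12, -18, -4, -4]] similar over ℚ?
Yes.

Two matrices over a field are similar if and only if they have the same invariant factors.

Both A and B have characteristic polynomial (x + 4)^4 and minimal polynomial (x + 4)^3. Computing further, both have invariant factors x + 4, (x + 4)^3. Hence A and B are similar.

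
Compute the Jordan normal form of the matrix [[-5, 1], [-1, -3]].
J = [[-4, 1], [0, -4]]

The characteristic polynomial is det(xI - A) = (x + 4)^2, so the eigenvalues are -4 (algebraic multiplicity 2).

For λ = -4: rank(A + 4I) = 1, rank((A + 4I)^2) = 0. The eigenspace has dimension 2 - 1 = 1, so there is 1 Jordan block; the rank sequence gives block sizes [2].

Assembling the blocks gives the Jordan form J above.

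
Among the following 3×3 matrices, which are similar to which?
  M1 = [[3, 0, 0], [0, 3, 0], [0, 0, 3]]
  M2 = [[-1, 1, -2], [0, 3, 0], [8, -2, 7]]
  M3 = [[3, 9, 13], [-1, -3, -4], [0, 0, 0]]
Characteristic polynomials: χ_{M1} = (x - 3)^3, χ_{M2} = (x - 3)^3, χ_{M3} = x^3.

{M1}: invariant factors x - 3, x - 3, x - 3.

{M2}: invariant factors x - 3, (x - 3)^2.

{M3}: invariant factors x^3.

Matrices are similar if and only if their invariant-factor lists agree; the partition into similarity classes is {M1}, {M2}, {M3}.

3 classes: {M1}, {M2}, {M3}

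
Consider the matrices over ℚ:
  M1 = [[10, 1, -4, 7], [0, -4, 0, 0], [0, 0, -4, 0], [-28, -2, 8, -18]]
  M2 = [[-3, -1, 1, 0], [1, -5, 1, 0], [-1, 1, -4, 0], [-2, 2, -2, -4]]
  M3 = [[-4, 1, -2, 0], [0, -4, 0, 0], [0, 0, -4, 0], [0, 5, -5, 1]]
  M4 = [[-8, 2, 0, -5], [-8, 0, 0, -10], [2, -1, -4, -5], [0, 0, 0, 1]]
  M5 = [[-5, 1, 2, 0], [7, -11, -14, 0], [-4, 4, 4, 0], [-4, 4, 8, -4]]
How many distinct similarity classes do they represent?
3 classes: {M1, M5}, {M2}, {M3, M4}

Characteristic polynomials: χ_{M1} = (x + 4)^4, χ_{M2} = (x + 4)^4, χ_{M3} = (x - 1)(x + 4)^3, χ_{M4} = (x - 1)(x + 4)^3, χ_{M5} = (x + 4)^4.

{M1, M5}: invariant factors x + 4, x + 4, (x + 4)^2.

{M2}: invariant factors x + 4, (x + 4)^3.

{M3, M4}: invariant factors x + 4, (x - 1)(x + 4)^2.

Matrices are similar if and only if their invariant-factor lists agree; the partition into similarity classes is {M1, M5}, {M2}, {M3, M4}.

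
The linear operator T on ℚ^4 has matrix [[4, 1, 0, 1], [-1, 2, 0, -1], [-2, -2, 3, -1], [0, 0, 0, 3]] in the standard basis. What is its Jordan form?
The characteristic polynomial is det(xI - A) = (x - 3)^4, so the eigenvalues are 3 (algebraic multiplicity 4).

For λ = 3: rank(A - 3I) = 2, rank((A - 3I)^2) = 0. The eigenspace has dimension 4 - 2 = 2, so there are 2 Jordan blocks; the rank sequence gives block sizes [2, 2].

Assembling the blocks gives the Jordan form J above.

J = [[3, 1, 0, 0], [0, 3, 0, 0], [0, 0, 3, 1], [0, 0, 0, 3]]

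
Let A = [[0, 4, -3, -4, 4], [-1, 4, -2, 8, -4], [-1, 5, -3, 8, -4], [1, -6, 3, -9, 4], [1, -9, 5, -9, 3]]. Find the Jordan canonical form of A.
The characteristic polynomial is det(xI - A) = (x + 1)^5, so the eigenvalues are -1 (algebraic multiplicity 5).

For λ = -1: rank(A + I) = 3, rank((A + I)^2) = 1, rank((A + I)^3) = 0. The eigenspace has dimension 5 - 3 = 2, so there are 2 Jordan blocks; the rank sequence gives block sizes [3, 2].

Assembling the blocks gives the Jordan form J above.

J = [[-1, 1, 0, 0, 0], [0, -1, 1, 0, 0], [0, 0, -1, 0, 0], [0, 0, 0, -1, 1], [0, 0, 0, 0, -1]]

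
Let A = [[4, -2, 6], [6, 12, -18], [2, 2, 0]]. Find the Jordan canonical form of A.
J = [[4, 0, 0], [0, 6, 0], [0, 0, 6]]

The characteristic polynomial is det(xI - A) = (x - 6)^2(x - 4), so the eigenvalues are 4 (algebraic multiplicity 1), 6 (algebraic multiplicity 2).

For λ = 4: algebraic multiplicity 1 gives one 1×1 block.

For λ = 6: rank(A - 6I) = 1. The eigenspace has dimension 3 - 1 = 2, so there are 2 Jordan blocks; the rank sequence gives block sizes [1, 1].

Assembling the blocks gives the Jordan form J above.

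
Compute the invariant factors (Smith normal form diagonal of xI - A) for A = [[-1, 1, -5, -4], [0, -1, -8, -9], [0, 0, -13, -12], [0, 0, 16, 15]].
The Jordan structure of A has elementary divisors (x + 1)^3, (x - 3). Arranging the block sizes at each eigenvalue in decreasing order and taking row products gives the invariant factors.

Invariant factors (smallest first, each dividing the next): (x - 3)(x + 1)^3.

Check: the last factor (x - 3)(x + 1)^3 is the minimal polynomial, and the product (x - 3)(x + 1)^3 is the characteristic polynomial.

(x - 3)(x + 1)^3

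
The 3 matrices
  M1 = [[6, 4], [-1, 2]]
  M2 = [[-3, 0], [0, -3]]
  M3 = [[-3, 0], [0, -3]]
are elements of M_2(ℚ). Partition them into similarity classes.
2 classes: {M1}, {M2, M3}

Characteristic polynomials: χ_{M1} = (x - 4)^2, χ_{M2} = (x + 3)^2, χ_{M3} = (x + 3)^2.

{M1}: invariant factors (x - 4)^2.

{M2, M3}: invariant factors x + 3, x + 3.

Matrices are similar if and only if their invariant-factor lists agree; the partition into similarity classes is {M1}, {M2, M3}.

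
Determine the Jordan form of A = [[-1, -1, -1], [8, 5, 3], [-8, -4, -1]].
J = [[1, 1, 0], [0, 1, 1], [0, 0, 1]]

The characteristic polynomial is det(xI - A) = (x - 1)^3, so the eigenvalues are 1 (algebraic multiplicity 3).

For λ = 1: rank(A - I) = 2, rank((A - I)^2) = 1, rank((A - I)^3) = 0. The eigenspace has dimension 3 - 2 = 1, so there is 1 Jordan block; the rank sequence gives block sizes [3].

Assembling the blocks gives the Jordan form J above.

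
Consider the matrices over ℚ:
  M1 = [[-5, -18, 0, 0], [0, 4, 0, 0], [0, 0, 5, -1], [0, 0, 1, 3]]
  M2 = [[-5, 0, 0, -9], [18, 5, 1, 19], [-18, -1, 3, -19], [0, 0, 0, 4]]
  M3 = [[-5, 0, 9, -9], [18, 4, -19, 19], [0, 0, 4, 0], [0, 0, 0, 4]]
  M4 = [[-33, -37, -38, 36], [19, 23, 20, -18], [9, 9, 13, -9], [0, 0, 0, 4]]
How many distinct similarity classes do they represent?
1 class: {M1, M2, M3, M4}

Characteristic polynomials: χ_{M1} = (x - 4)^3(x + 5), χ_{M2} = (x - 4)^3(x + 5), χ_{M3} = (x - 4)^3(x + 5), χ_{M4} = (x - 4)^3(x + 5).

{M1, M2, M3, M4}: invariant factors x - 4, (x - 4)^2(x + 5).

Matrices are similar if and only if their invariant-factor lists agree; the partition into similarity classes is {M1, M2, M3, M4}.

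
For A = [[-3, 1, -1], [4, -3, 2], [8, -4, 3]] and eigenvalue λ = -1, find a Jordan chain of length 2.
v_1 = [[0, -1, -2]]^T, v_2 = [[1, -2, -4]]^T

We seek v_1 ∈ ker((A + I)^2) \ ker(A + I), then set v_{i+1} = (A + I) v_i.

One such chain is v_1 = [[0, -1, -2]]^T, v_2 = [[1, -2, -4]]^T. Check: (A + I) v_2 = [[0, 0, 0]]^T = 0.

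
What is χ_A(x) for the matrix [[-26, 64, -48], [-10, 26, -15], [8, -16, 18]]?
χ_A(x) = (x - 6)^3

xI - A = [[x + 26, -64, 48], [10, x - 26, 15], [-8, 16, x - 18]].

Expanding det(xI - A) along the first row:
det(xI - A) = + (x + 26)·det([[x - 26, 15], [16, x - 18]]) - (-64)·det([[10, 15], [-8, x - 18]]) + (48)·det([[10, x - 26], [-8, 16]]).

Evaluating gives χ_A(x) = x^3 - 18x^2 + 108x - 216 = (x - 6)^3.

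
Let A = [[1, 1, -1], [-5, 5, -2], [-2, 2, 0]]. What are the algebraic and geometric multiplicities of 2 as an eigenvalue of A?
algebraic multiplicity 3, geometric multiplicity 1

The characteristic polynomial is (x - 2)^3, so the factor x - 2 appears with exponent 3: the algebraic multiplicity is 3.

rank(A - 2I) = 2, so the eigenspace has dimension 3 - 2 = 1: the geometric multiplicity is 1.

Since 1 < 3, A is not diagonalizable.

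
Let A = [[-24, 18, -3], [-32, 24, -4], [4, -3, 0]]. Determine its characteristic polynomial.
xI - A = [[x + 24, -18, 3], [32, x - 24, 4], [-4, 3, x]].

Expanding det(xI - A) along the first row:
det(xI - A) = + (x + 24)·det([[x - 24, 4], [3, x]]) - (-18)·det([[32, 4], [-4, x]]) + (3)·det([[32, x - 24], [-4, 3]]).

Evaluating gives χ_A(x) = x^3.

χ_A(x) = x^3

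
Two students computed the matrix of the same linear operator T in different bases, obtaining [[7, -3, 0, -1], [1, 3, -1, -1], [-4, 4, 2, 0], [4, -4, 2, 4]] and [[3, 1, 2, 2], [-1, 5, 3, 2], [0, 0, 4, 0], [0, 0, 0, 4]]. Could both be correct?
Two matrices over a field are similar if and only if they have the same invariant factors.

Both A and B have characteristic polynomial (x - 4)^4 and minimal polynomial (x - 4)^3. Computing further, both have invariant factors x - 4, (x - 4)^3. Hence A and B are similar.

Yes.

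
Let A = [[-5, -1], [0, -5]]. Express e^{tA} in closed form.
A has Jordan form J = [[-5, 1], [0, -5]] with A = PJP^{-1}, so e^{tA} = P e^{tJ} P^{-1}.

For a Jordan block J_k(λ), e^{tJ_k(λ)} = e^{λt} · (I + tN + t^2 N^2/2! + ... + t^{k-1} N^{k-1}/(k-1)!) where N is the nilpotent superdiagonal part.

Assembling the blocks and conjugating back gives the entries of e^{tA} as shown above.

e^{tA} = [[e^{-5*t}, -t*e^{-5*t}], [0, e^{-5*t}]]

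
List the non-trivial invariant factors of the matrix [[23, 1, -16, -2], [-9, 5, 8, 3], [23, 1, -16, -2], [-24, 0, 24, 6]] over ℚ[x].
The Jordan structure of A has elementary divisors x, (x - 6)^3. Arranging the block sizes at each eigenvalue in decreasing order and taking row products gives the invariant factors.

Invariant factors (smallest first, each dividing the next): x(x - 6)^3.

Check: the last factor x(x - 6)^3 is the minimal polynomial, and the product x(x - 6)^3 is the characteristic polynomial.

x(x - 6)^3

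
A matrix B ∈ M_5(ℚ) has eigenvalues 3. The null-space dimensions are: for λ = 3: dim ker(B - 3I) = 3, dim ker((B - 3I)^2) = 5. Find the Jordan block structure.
Jordan blocks: (3, 2), (3, 2), (3, 1)

λ = 3: successive nullity increments [3, 2] count blocks of size ≥ k; block sizes are [2, 2, 1].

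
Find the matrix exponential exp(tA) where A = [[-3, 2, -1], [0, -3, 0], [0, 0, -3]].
e^{tA} = [[e^{-3*t}, 2*t*e^{-3*t}, -t*e^{-3*t}], [0, e^{-3*t}, 0], [0, 0, e^{-3*t}]]

A has Jordan form J = [[-3, 1, 0], [0, -3, 0], [0, 0, -3]] with A = PJP^{-1}, so e^{tA} = P e^{tJ} P^{-1}.

For a Jordan block J_k(λ), e^{tJ_k(λ)} = e^{λt} · (I + tN + t^2 N^2/2! + ... + t^{k-1} N^{k-1}/(k-1)!) where N is the nilpotent superdiagonal part.

Assembling the blocks and conjugating back gives the entries of e^{tA} as shown above.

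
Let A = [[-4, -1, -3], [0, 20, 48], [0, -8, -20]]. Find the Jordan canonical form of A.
J = [[-4, 1, 0], [0, -4, 0], [0, 0, 4]]

The characteristic polynomial is det(xI - A) = (x - 4)(x + 4)^2, so the eigenvalues are -4 (algebraic multiplicity 2), 4 (algebraic multiplicity 1).

For λ = -4: rank(A + 4I) = 2, rank((A + 4I)^2) = 1. The eigenspace has dimension 3 - 2 = 1, so there is 1 Jordan block; the rank sequence gives block sizes [2].

For λ = 4: algebraic multiplicity 1 gives one 1×1 block.

Assembling the blocks gives the Jordan form J above.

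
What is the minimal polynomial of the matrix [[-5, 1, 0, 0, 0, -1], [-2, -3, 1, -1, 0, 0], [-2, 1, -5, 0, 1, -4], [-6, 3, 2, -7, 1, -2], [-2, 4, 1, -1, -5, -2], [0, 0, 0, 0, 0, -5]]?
The characteristic polynomial factors as (x + 5)^6. The minimal polynomial is ∏(x - λ)^{k_λ} where k_λ is the size of the largest Jordan block at λ.

For λ = -5: rank(A + 5I) = 3, and the largest Jordan block has size 3 (the smallest k with rank((A + 5I)^k) = rank((A + 5I)^(k+1))).

So m_A(x) = (x + 5)^3.

m_A(x) = (x + 5)^3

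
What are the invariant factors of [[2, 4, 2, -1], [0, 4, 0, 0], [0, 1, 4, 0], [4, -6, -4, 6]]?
The Jordan structure of A has elementary divisors (x - 4)^2, (x - 4)^2. Arranging the block sizes at each eigenvalue in decreasing order and taking row products gives the invariant factors.

Invariant factors (smallest first, each dividing the next): (x - 4)^2, (x - 4)^2.

Check: the last factor (x - 4)^2 is the minimal polynomial, and the product (x - 4)^4 is the characteristic polynomial.

(x - 4)^2, (x - 4)^2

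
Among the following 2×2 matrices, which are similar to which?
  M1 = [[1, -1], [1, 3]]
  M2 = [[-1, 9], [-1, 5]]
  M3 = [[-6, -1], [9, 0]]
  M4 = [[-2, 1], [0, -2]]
Characteristic polynomials: χ_{M1} = (x - 2)^2, χ_{M2} = (x - 2)^2, χ_{M3} = (x + 3)^2, χ_{M4} = (x + 2)^2.

{M1, M2}: invariant factors (x - 2)^2.

{M3}: invariant factors (x + 3)^2.

{M4}: invariant factors (x + 2)^2.

Matrices are similar if and only if their invariant-factor lists agree; the partition into similarity classes is {M1, M2}, {M3}, {M4}.

3 classes: {M1, M2}, {M3}, {M4}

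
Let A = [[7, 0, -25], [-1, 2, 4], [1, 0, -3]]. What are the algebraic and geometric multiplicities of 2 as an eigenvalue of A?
algebraic multiplicity 3, geometric multiplicity 1

The characteristic polynomial is (x - 2)^3, so the factor x - 2 appears with exponent 3: the algebraic multiplicity is 3.

rank(A - 2I) = 2, so the eigenspace has dimension 3 - 2 = 1: the geometric multiplicity is 1.

Since 1 < 3, A is not diagonalizable.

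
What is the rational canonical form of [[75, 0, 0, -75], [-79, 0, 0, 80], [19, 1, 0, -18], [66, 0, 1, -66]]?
The invariant factors of A (the non-unit diagonal entries of the Smith normal form of xI - A over ℚ[x]) are (x - 5)^2(x^2 + x + 3), each dividing the next. The characteristic polynomial is their product, (x - 5)^2(x^2 + x + 3).

The rational canonical form is the block-diagonal matrix of companion matrices C(f_i):
R = [[0, 0, 0, -75], [1, 0, 0, 5], [0, 1, 0, -18], [0, 0, 1, 9]].

Note the characteristic polynomial does not split into linear factors over ℚ, so A has no Jordan form over ℚ; the rational canonical form exists over any field.

R = [[0, 0, 0, -75], [1, 0, 0, 5], [0, 1, 0, -18], [0, 0, 1, 9]]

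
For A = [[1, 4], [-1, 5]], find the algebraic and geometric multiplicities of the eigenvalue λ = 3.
algebraic multiplicity 2, geometric multiplicity 1

The characteristic polynomial is (x - 3)^2, so the factor x - 3 appears with exponent 2: the algebraic multiplicity is 2.

rank(A - 3I) = 1, so the eigenspace has dimension 2 - 1 = 1: the geometric multiplicity is 1.

Since 1 < 2, A is not diagonalizable.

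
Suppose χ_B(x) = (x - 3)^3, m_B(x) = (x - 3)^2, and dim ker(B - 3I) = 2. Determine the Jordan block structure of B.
Jordan blocks: (3, 2), (3, 1)

λ = 3: algebraic multiplicity 3 (exponent in χ_B), largest block size 2 (exponent in m_B), 2 blocks (geometric multiplicity). These force block sizes [2, 1].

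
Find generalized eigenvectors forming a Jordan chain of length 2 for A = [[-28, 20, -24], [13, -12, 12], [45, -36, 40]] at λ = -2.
v_1 = [[1, 0, -1]]^T, v_2 = [[-2, 1, 3]]^T

We seek v_1 ∈ ker((A + 2I)^2) \ ker(A + 2I), then set v_{i+1} = (A + 2I) v_i.

One such chain is v_1 = [[1, 0, -1]]^T, v_2 = [[-2, 1, 3]]^T. Check: (A + 2I) v_2 = [[0, 0, 0]]^T = 0.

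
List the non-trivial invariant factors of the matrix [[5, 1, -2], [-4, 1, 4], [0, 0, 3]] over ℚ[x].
x - 3, (x - 3)^2

The Jordan structure of A has elementary divisors (x - 3)^2, (x - 3). Arranging the block sizes at each eigenvalue in decreasing order and taking row products gives the invariant factors.

Invariant factors (smallest first, each dividing the next): x - 3, (x - 3)^2.

Check: the last factor (x - 3)^2 is the minimal polynomial, and the product (x - 3)^3 is the characteristic polynomial.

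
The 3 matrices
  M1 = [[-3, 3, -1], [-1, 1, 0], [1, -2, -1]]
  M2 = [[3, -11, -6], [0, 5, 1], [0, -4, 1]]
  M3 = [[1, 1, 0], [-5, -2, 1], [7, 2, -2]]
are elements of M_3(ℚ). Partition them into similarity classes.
2 classes: {M1, M3}, {M2}

Characteristic polynomials: χ_{M1} = (x + 1)^3, χ_{M2} = (x - 3)^3, χ_{M3} = (x + 1)^3.

{M1, M3}: invariant factors (x + 1)^3.

{M2}: invariant factors (x - 3)^3.

Matrices are similar if and only if their invariant-factor lists agree; the partition into similarity classes is {M1, M3}, {M2}.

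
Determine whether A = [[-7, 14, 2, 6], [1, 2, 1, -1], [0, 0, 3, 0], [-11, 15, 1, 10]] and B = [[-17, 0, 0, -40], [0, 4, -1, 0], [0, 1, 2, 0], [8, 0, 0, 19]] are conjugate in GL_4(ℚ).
Two matrices over a field are similar if and only if they have the same invariant factors.

Both A and B have characteristic polynomial (x - 3)^3(x + 1) and minimal polynomial (x - 3)^2(x + 1). Computing further, both have invariant factors x - 3, (x - 3)^2(x + 1). Hence A and B are similar.

Yes.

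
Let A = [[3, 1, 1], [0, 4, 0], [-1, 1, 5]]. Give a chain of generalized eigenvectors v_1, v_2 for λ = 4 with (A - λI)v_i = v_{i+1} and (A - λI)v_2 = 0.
We seek v_1 ∈ ker((A - 4I)^2) \ ker(A - 4I), then set v_{i+1} = (A - 4I) v_i.

One such chain is v_1 = [[-1, 1, -1]]^T, v_2 = [[1, 0, 1]]^T. Check: (A - 4I) v_2 = [[0, 0, 0]]^T = 0.

v_1 = [[-1, 1, -1]]^T, v_2 = [[1, 0, 1]]^T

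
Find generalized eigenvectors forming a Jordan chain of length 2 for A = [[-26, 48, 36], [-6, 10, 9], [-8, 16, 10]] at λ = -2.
v_1 = [[1, 0, 1]]^T, v_2 = [[12, 3, 4]]^T

We seek v_1 ∈ ker((A + 2I)^2) \ ker(A + 2I), then set v_{i+1} = (A + 2I) v_i.

One such chain is v_1 = [[1, 0, 1]]^T, v_2 = [[12, 3, 4]]^T. Check: (A + 2I) v_2 = [[0, 0, 0]]^T = 0.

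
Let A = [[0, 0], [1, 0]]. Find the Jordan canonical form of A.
The characteristic polynomial is det(xI - A) = x^2, so the eigenvalues are 0 (algebraic multiplicity 2).

For λ = 0: rank(A) = 1, rank(A^2) = 0. The eigenspace has dimension 2 - 1 = 1, so there is 1 Jordan block; the rank sequence gives block sizes [2].

Assembling the blocks gives the Jordan form J above.

J = [[0, 1], [0, 0]]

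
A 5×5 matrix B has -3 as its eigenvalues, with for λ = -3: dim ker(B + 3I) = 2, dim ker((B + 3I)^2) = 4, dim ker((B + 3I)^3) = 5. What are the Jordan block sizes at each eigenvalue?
λ = -3: successive nullity increments [2, 2, 1] count blocks of size ≥ k; block sizes are [3, 2].

Jordan blocks: (-3, 3), (-3, 2)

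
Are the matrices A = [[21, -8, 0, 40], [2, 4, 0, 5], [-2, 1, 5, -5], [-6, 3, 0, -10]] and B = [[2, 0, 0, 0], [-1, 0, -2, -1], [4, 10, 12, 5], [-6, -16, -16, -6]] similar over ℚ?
trace(A) = 20 but trace(B) = 8. The trace is a similarity invariant, so A and B are not similar.

No.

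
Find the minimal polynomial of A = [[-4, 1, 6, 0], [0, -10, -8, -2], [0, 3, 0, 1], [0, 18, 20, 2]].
m_A(x) = (x + 2)^2(x + 4)^2

The characteristic polynomial factors as (x + 2)^2(x + 4)^2. The minimal polynomial is ∏(x - λ)^{k_λ} where k_λ is the size of the largest Jordan block at λ.

For λ = -4: rank(A + 4I) = 3, and the largest Jordan block has size 2 (the smallest k with rank((A + 4I)^k) = rank((A + 4I)^(k+1))).
For λ = -2: rank(A + 2I) = 3, and the largest Jordan block has size 2 (the smallest k with rank((A + 2I)^k) = rank((A + 2I)^(k+1))).

So m_A(x) = (x + 2)^2(x + 4)^2.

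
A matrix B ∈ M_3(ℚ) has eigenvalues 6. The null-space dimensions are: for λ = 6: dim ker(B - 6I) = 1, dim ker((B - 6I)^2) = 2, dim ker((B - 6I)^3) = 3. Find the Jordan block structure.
Jordan blocks: (6, 3)

λ = 6: successive nullity increments [1, 1, 1] count blocks of size ≥ k; block sizes are [3].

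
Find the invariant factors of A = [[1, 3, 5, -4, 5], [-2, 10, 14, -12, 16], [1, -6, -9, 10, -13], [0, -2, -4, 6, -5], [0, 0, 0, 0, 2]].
The Jordan structure of A has elementary divisors (x - 2)^3, (x - 2)^2. Arranging the block sizes at each eigenvalue in decreasing order and taking row products gives the invariant factors.

Invariant factors (smallest first, each dividing the next): (x - 2)^2, (x - 2)^3.

Check: the last factor (x - 2)^3 is the minimal polynomial, and the product (x - 2)^5 is the characteristic polynomial.

(x - 2)^2, (x - 2)^3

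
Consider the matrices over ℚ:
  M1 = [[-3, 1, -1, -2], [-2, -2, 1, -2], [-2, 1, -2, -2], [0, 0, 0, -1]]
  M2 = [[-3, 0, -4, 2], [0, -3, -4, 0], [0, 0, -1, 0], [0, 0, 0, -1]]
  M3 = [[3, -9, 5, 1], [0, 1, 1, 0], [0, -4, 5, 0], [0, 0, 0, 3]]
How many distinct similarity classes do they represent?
Characteristic polynomials: χ_{M1} = (x + 1)^2(x + 3)^2, χ_{M2} = (x + 1)^2(x + 3)^2, χ_{M3} = (x - 3)^4.

{M1}: invariant factors x + 1, (x + 1)(x + 3)^2.

{M2}: invariant factors (x + 1)(x + 3), (x + 1)(x + 3).

{M3}: invariant factors x - 3, (x - 3)^3.

Matrices are similar if and only if their invariant-factor lists agree; the partition into similarity classes is {M1}, {M2}, {M3}.

3 classes: {M1}, {M2}, {M3}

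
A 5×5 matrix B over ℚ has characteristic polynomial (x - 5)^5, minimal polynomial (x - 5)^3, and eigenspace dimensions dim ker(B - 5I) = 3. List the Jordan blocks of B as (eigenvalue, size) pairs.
Jordan blocks: (5, 3), (5, 1), (5, 1)

λ = 5: algebraic multiplicity 5 (exponent in χ_B), largest block size 3 (exponent in m_B), 3 blocks (geometric multiplicity). These force block sizes [3, 1, 1].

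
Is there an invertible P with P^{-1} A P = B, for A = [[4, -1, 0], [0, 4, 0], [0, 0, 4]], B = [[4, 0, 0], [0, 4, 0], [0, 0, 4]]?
No.

Both have characteristic polynomial (x - 4)^3, but the minimal polynomial of A is (x - 4)^2 while the minimal polynomial of B is x - 4. The minimal polynomial is a similarity invariant, so A and B are not similar.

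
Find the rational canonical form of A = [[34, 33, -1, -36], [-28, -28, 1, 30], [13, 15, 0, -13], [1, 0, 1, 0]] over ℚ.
R = [[0, 0, 0, -25], [1, 0, 0, 30], [0, 1, 0, -19], [0, 0, 1, 6]]

The invariant factors of A (the non-unit diagonal entries of the Smith normal form of xI - A over ℚ[x]) are (x^2 - 3x + 5)^2, each dividing the next. The characteristic polynomial is their product, (x^2 - 3x + 5)^2.

The rational canonical form is the block-diagonal matrix of companion matrices C(f_i):
R = [[0, 0, 0, -25], [1, 0, 0, 30], [0, 1, 0, -19], [0, 0, 1, 6]].

Note the characteristic polynomial does not split into linear factors over ℚ, so A has no Jordan form over ℚ; the rational canonical form exists over any field.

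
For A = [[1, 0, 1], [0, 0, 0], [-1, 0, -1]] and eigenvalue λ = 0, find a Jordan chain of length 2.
We seek v_1 ∈ ker(A^2) \ ker(A), then set v_{i+1} = A v_i.

One such chain is v_1 = [[-1, 1, 2]]^T, v_2 = [[1, 0, -1]]^T. Check: A v_2 = [[0, 0, 0]]^T = 0.

v_1 = [[-1, 1, 2]]^T, v_2 = [[1, 0, -1]]^T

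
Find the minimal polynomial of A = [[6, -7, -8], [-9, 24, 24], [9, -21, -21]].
The characteristic polynomial factors as (x - 3)^3. The minimal polynomial is ∏(x - λ)^{k_λ} where k_λ is the size of the largest Jordan block at λ.

For λ = 3: rank(A - 3I) = 1, and the largest Jordan block has size 2 (the smallest k with rank((A - 3I)^k) = rank((A - 3I)^(k+1))).

So m_A(x) = (x - 3)^2.

m_A(x) = (x - 3)^2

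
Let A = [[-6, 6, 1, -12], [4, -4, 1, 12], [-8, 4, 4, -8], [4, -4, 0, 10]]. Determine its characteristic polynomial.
xI - A = [[x + 6, -6, -1, 12], [-4, x + 4, -1, -12], [8, -4, x - 4, 8], [-4, 4, 0, x - 10]].

Expanding det(xI - A) along the first row:
det(xI - A) = + (x + 6)·det([[x + 4, -1, -12], [-4, x - 4, 8], [4, 0, x - 10]]) - (-6)·det([[-4, -1, -12], [8, x - 4, 8], [-4, 0, x - 10]]) + (-1)·det([[-4, x + 4, -12], [8, -4, 8], [-4, 4, x - 10]]) - (12)·det([[-4, x + 4, -1], [8, -4, x - 4], [-4, 4, 0]]).

Evaluating gives χ_A(x) = x^4 - 4x^3 + 16x - 16 = (x - 2)^3(x + 2).

χ_A(x) = (x - 2)^3(x + 2)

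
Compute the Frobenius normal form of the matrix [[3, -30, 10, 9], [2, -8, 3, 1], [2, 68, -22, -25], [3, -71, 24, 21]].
The invariant factors of A (the non-unit diagonal entries of the Smith normal form of xI - A over ℚ[x]) are (x^2 + 3x - 5)^2, each dividing the next. The characteristic polynomial is their product, (x^2 + 3x - 5)^2.

The rational canonical form is the block-diagonal matrix of companion matrices C(f_i):
R = [[0, 0, 0, -25], [1, 0, 0, 30], [0, 1, 0, 1], [0, 0, 1, -6]].

Note the characteristic polynomial does not split into linear factors over ℚ, so A has no Jordan form over ℚ; the rational canonical form exists over any field.

R = [[0, 0, 0, -25], [1, 0, 0, 30], [0, 1, 0, 1], [0, 0, 1, -6]]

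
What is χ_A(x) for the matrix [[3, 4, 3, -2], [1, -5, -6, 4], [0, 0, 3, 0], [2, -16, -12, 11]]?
χ_A(x) = (x - 3)^4

xI - A = [[x - 3, -4, -3, 2], [-1, x + 5, 6, -4], [0, 0, x - 3, 0], [-2, 16, 12, x - 11]].

Expanding det(xI - A) along the first row:
det(xI - A) = + (x - 3)·det([[x + 5, 6, -4], [0, x - 3, 0], [16, 12, x - 11]]) - (-4)·det([[-1, 6, -4], [0, x - 3, 0], [-2, 12, x - 11]]) + (-3)·det([[-1, x + 5, -4], [0, 0, 0], [-2, 16, x - 11]]) - (2)·det([[-1, x + 5, 6], [0, 0, x - 3], [-2, 16, 12]]).

Evaluating gives χ_A(x) = x^4 - 12x^3 + 54x^2 - 108x + 81 = (x - 3)^4.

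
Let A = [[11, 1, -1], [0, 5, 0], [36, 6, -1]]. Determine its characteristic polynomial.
χ_A(x) = (x - 5)^3

xI - A = [[x - 11, -1, 1], [0, x - 5, 0], [-36, -6, x + 1]].

Expanding det(xI - A) along the first row:
det(xI - A) = + (x - 11)·det([[x - 5, 0], [-6, x + 1]]) - (-1)·det([[0, 0], [-36, x + 1]]) + (1)·det([[0, x - 5], [-36, -6]]).

Evaluating gives χ_A(x) = x^3 - 15x^2 + 75x - 125 = (x - 5)^3.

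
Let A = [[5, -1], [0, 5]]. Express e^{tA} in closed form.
A has Jordan form J = [[5, 1], [0, 5]] with A = PJP^{-1}, so e^{tA} = P e^{tJ} P^{-1}.

For a Jordan block J_k(λ), e^{tJ_k(λ)} = e^{λt} · (I + tN + t^2 N^2/2! + ... + t^{k-1} N^{k-1}/(k-1)!) where N is the nilpotent superdiagonal part.

Assembling the blocks and conjugating back gives the entries of e^{tA} as shown above.

e^{tA} = [[e^{5*t}, -t*e^{5*t}], [0, e^{5*t}]]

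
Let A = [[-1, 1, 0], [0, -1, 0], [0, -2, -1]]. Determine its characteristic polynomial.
χ_A(x) = (x + 1)^3

xI - A = [[x + 1, -1, 0], [0, x + 1, 0], [0, 2, x + 1]].

Expanding det(xI - A) along the first row:
det(xI - A) = + (x + 1)·det([[x + 1, 0], [2, x + 1]]) - (-1)·det([[0, 0], [0, x + 1]]) + (0)·det([[0, x + 1], [0, 2]]).

Evaluating gives χ_A(x) = x^3 + 3x^2 + 3x + 1 = (x + 1)^3.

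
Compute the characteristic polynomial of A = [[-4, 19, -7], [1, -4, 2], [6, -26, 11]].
xI - A = [[x + 4, -19, 7], [-1, x + 4, -2], [-6, 26, x - 11]].

Expanding det(xI - A) along the first row:
det(xI - A) = + (x + 4)·det([[x + 4, -2], [26, x - 11]]) - (-19)·det([[-1, -2], [-6, x - 11]]) + (7)·det([[-1, x + 4], [-6, 26]]).

Evaluating gives χ_A(x) = x^3 - 3x^2 + 3x - 1 = (x - 1)^3.

χ_A(x) = (x - 1)^3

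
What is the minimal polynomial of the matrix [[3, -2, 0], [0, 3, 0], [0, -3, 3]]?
m_A(x) = (x - 3)^2

The characteristic polynomial factors as (x - 3)^3. The minimal polynomial is ∏(x - λ)^{k_λ} where k_λ is the size of the largest Jordan block at λ.

For λ = 3: rank(A - 3I) = 1, and the largest Jordan block has size 2 (the smallest k with rank((A - 3I)^k) = rank((A - 3I)^(k+1))).

So m_A(x) = (x - 3)^2.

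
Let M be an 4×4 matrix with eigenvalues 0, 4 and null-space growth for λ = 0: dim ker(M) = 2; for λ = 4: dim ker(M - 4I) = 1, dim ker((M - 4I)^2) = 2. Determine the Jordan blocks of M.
λ = 0: successive nullity increments [2] count blocks of size ≥ k; block sizes are [1, 1].
λ = 4: successive nullity increments [1, 1] count blocks of size ≥ k; block sizes are [2].

Jordan blocks: (0, 1), (0, 1), (4, 2)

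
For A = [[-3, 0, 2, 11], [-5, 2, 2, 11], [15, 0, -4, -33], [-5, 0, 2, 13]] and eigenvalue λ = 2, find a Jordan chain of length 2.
v_1 = [[2, -1, -1, 1]]^T, v_2 = [[-1, -1, 3, -1]]^T

We seek v_1 ∈ ker((A - 2I)^2) \ ker(A - 2I), then set v_{i+1} = (A - 2I) v_i.

One such chain is v_1 = [[2, -1, -1, 1]]^T, v_2 = [[-1, -1, 3, -1]]^T. Check: (A - 2I) v_2 = [[0, 0, 0, 0]]^T = 0.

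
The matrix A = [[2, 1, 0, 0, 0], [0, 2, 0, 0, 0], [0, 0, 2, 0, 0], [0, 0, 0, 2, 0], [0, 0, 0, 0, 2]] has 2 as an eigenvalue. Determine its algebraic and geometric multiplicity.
algebraic multiplicity 5, geometric multiplicity 4

The characteristic polynomial is (x - 2)^5, so the factor x - 2 appears with exponent 5: the algebraic multiplicity is 5.

rank(A - 2I) = 1, so the eigenspace has dimension 5 - 1 = 4: the geometric multiplicity is 4.

Since 4 < 5, A is not diagonalizable.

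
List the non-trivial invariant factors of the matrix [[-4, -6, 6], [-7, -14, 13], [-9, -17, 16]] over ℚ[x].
The Jordan structure of A has elementary divisors (x + 1)^2, x. Arranging the block sizes at each eigenvalue in decreasing order and taking row products gives the invariant factors.

Invariant factors (smallest first, each dividing the next): x(x + 1)^2.

Check: the last factor x(x + 1)^2 is the minimal polynomial, and the product x(x + 1)^2 is the characteristic polynomial.

x(x + 1)^2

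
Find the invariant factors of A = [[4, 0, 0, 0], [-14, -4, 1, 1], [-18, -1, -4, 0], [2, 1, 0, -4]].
(x - 4)(x + 4)^3

The Jordan structure of A has elementary divisors (x + 4)^3, (x - 4). Arranging the block sizes at each eigenvalue in decreasing order and taking row products gives the invariant factors.

Invariant factors (smallest first, each dividing the next): (x - 4)(x + 4)^3.

Check: the last factor (x - 4)(x + 4)^3 is the minimal polynomial, and the product (x - 4)(x + 4)^3 is the characteristic polynomial.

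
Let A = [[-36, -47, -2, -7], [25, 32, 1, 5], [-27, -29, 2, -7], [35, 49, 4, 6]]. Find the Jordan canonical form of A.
J = [[1, 1, 0, 0], [0, 1, 1, 0], [0, 0, 1, 0], [0, 0, 0, 1]]

The characteristic polynomial is det(xI - A) = (x - 1)^4, so the eigenvalues are 1 (algebraic multiplicity 4).

For λ = 1: rank(A - I) = 2, rank((A - I)^2) = 1, rank((A - I)^3) = 0. The eigenspace has dimension 4 - 2 = 2, so there are 2 Jordan blocks; the rank sequence gives block sizes [3, 1].

Assembling the blocks gives the Jordan form J above.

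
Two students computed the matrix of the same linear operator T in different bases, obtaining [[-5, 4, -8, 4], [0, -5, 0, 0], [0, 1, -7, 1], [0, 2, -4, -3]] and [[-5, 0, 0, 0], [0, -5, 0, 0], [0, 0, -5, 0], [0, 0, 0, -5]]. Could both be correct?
Both have characteristic polynomial (x + 5)^4, but the minimal polynomial of A is (x + 5)^2 while the minimal polynomial of B is x + 5. The minimal polynomial is a similarity invariant, so A and B are not similar.

No.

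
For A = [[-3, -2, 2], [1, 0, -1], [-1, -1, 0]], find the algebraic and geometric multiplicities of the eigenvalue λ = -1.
The characteristic polynomial is (x + 1)^3, so the factor x + 1 appears with exponent 3: the algebraic multiplicity is 3.

rank(A + I) = 1, so the eigenspace has dimension 3 - 1 = 2: the geometric multiplicity is 2.

Since 2 < 3, A is not diagonalizable.

algebraic multiplicity 3, geometric multiplicity 2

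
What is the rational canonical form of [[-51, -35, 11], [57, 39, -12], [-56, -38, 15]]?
The invariant factors of A (the non-unit diagonal entries of the Smith normal form of xI - A over ℚ[x]) are (x - 6)(x^2 + 3x + 4), each dividing the next. The characteristic polynomial is their product, (x - 6)(x^2 + 3x + 4).

The rational canonical form is the block-diagonal matrix of companion matrices C(f_i):
R = [[0, 0, 24], [1, 0, 14], [0, 1, 3]].

Note the characteristic polynomial does not split into linear factors over ℚ, so A has no Jordan form over ℚ; the rational canonical form exists over any field.

R = [[0, 0, 24], [1, 0, 14], [0, 1, 3]]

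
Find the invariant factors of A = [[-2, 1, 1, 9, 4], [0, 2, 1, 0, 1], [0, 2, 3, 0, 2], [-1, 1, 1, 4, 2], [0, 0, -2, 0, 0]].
x - 1, (x - 2)^2(x - 1)^2

The Jordan structure of A has elementary divisors (x - 1)^2, (x - 1), (x - 2)^2. Arranging the block sizes at each eigenvalue in decreasing order and taking row products gives the invariant factors.

Invariant factors (smallest first, each dividing the next): x - 1, (x - 2)^2(x - 1)^2.

Check: the last factor (x - 2)^2(x - 1)^2 is the minimal polynomial, and the product (x - 2)^2(x - 1)^3 is the characteristic polynomial.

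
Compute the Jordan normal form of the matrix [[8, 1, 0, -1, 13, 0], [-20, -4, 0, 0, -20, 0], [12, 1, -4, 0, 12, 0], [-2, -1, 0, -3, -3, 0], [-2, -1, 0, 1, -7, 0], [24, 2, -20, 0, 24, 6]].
The characteristic polynomial is det(xI - A) = (x - 6)^2(x + 4)^4, so the eigenvalues are -4 (algebraic multiplicity 4), 6 (algebraic multiplicity 2).

For λ = -4: rank(A + 4I) = 4, rank((A + 4I)^2) = 2. The eigenspace has dimension 6 - 4 = 2, so there are 2 Jordan blocks; the rank sequence gives block sizes [2, 2].

For λ = 6: rank(A - 6I) = 4. The eigenspace has dimension 6 - 4 = 2, so there are 2 Jordan blocks; the rank sequence gives block sizes [1, 1].

Assembling the blocks gives the Jordan form J above.

J = [[-4, 1, 0, 0, 0, 0], [0, -4, 0, 0, 0, 0], [0, 0, -4, 1, 0, 0], [0, 0, 0, -4, 0, 0], [0, 0, 0, 0, 6, 0], [0, 0, 0, 0, 0, 6]]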